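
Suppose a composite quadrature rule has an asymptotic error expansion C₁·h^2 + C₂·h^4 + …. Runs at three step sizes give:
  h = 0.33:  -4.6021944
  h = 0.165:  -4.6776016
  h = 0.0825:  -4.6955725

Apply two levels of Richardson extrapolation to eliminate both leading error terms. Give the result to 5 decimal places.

-4.70148

First eliminate the h^2 term (factor 2^2 = 4):
  B₁ = (4·(-4.6776016) − (-4.6021944))/3 = -4.7027373
  B₂ = (4·(-4.6955725) − (-4.6776016))/3 = -4.7015628
Then eliminate the h^4 term (factor 2^4 = 16):
  (16·(-4.7015628) − (-4.7027373))/15 = -4.7014845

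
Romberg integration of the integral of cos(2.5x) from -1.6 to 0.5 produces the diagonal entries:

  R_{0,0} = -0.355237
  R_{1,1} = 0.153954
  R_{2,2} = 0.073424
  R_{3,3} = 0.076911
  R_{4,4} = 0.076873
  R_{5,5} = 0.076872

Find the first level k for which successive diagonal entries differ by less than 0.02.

k = 3

|R_{1,1} − R_{0,0}| = 0.509191 ≥ 0.02
|R_{2,2} − R_{1,1}| = 0.080530 ≥ 0.02
|R_{3,3} − R_{2,2}| = 0.003487 < 0.02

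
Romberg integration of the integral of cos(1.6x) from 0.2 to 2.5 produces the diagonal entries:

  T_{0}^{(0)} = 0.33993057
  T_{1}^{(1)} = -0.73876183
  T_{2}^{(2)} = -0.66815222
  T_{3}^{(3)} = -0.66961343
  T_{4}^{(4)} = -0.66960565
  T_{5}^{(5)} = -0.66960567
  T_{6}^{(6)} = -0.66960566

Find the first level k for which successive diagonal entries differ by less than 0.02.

k = 3

|T_{1}^{(1)} − T_{0}^{(0)}| = 1.07869240 ≥ 0.02
|T_{2}^{(2)} − T_{1}^{(1)}| = 0.07060961 ≥ 0.02
|T_{3}^{(3)} − T_{2}^{(2)}| = 0.00146121 < 0.02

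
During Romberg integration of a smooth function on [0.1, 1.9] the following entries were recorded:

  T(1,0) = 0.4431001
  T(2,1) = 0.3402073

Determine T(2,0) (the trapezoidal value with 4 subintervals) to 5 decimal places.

0.36593

From T(2,1) = (4·T(2,0) − T(1,0))/3, solve for T(2,0):
4·T(2,0) = 3·0.3402073 + 0.4431001 = 1.4637220
T(2,0) = 0.3659305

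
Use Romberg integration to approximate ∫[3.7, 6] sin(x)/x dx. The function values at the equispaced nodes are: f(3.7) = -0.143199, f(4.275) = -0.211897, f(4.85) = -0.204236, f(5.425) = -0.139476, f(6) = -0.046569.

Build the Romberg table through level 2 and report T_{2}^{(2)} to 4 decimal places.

T_{0}^{(0)} (trapezoid, 1 panel, h=2.3000): -0.218233
T_{1}^{(0)} (trapezoid, 2 panels, h=1.1500): -0.343988
T_{2}^{(0)} (trapezoid, 4 panels, h=0.5750): -0.374033
T_{1}^{(1)} = -0.343988 + (-0.343988 − (-0.218233))/3 = -0.385906
T_{2}^{(1)} = -0.374033 + (-0.374033 − (-0.343988))/3 = -0.384048
T_{2}^{(2)} = -0.384048 + (-0.384048 − (-0.385906))/15 = -0.383924

-0.3839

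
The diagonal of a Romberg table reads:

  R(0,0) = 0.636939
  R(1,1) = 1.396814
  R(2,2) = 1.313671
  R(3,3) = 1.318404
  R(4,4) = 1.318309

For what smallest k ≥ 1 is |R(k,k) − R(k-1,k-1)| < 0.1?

|R(1,1) − R(0,0)| = 0.759875 ≥ 0.1
|R(2,2) − R(1,1)| = 0.083143 < 0.1

k = 2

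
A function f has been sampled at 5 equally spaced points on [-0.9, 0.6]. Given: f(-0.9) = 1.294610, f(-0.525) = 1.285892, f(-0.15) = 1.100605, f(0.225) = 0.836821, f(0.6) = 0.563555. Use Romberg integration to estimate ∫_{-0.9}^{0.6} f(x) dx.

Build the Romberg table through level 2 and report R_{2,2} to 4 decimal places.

R_{0,0} (trapezoid, 1 panel, h=1.5000): 1.393624
R_{1,0} (trapezoid, 2 panels, h=0.7500): 1.522266
R_{2,0} (trapezoid, 4 panels, h=0.3750): 1.557150
R_{1,1} = 1.522266 + (1.522266 − 1.393624)/3 = 1.565147
R_{2,1} = 1.557150 + (1.557150 − 1.522266)/3 = 1.568778
R_{2,2} = 1.568778 + (1.568778 − 1.565147)/15 = 1.569020

1.5690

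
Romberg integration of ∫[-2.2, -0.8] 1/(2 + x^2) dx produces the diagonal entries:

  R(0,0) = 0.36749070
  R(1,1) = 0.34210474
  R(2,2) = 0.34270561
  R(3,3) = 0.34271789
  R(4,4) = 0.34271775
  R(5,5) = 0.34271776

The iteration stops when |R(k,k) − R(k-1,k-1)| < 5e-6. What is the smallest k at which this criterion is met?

k = 4

|R(1,1) − R(0,0)| = 0.02538596 ≥ 5e-6
|R(2,2) − R(1,1)| = 0.00060087 ≥ 5e-6
|R(3,3) − R(2,2)| = 0.00001228 ≥ 5e-6
|R(4,4) − R(3,3)| = 0.00000014 < 5e-6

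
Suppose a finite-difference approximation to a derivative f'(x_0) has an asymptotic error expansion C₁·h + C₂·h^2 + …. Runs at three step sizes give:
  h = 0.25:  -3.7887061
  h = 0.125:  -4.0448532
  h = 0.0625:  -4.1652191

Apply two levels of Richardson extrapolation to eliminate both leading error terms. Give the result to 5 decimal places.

-4.28045

First eliminate the h term (factor 2^1 = 2):
  B₁ = (2·(-4.0448532) − (-3.7887061))/1 = -4.3010003
  B₂ = (2·(-4.1652191) − (-4.0448532))/1 = -4.2855850
Then eliminate the h^2 term (factor 2^2 = 4):
  (4·(-4.2855850) − (-4.3010003))/3 = -4.2804466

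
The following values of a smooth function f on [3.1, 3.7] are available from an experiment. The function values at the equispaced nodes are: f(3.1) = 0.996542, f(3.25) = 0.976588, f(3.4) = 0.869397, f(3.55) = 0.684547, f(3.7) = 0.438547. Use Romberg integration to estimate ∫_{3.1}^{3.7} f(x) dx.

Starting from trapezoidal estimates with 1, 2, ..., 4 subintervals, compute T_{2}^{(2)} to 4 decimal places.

T_{0}^{(0)} (trapezoid, 1 panel, h=0.6000): 0.430527
T_{1}^{(0)} (trapezoid, 2 panels, h=0.3000): 0.476082
T_{2}^{(0)} (trapezoid, 4 panels, h=0.1500): 0.487211
T_{1}^{(1)} = 0.476082 + (0.476082 − 0.430527)/3 = 0.491267
T_{2}^{(1)} = 0.487211 + (0.487211 − 0.476082)/3 = 0.490921
T_{2}^{(2)} = 0.490921 + (0.490921 − 0.491267)/15 = 0.490898

0.4909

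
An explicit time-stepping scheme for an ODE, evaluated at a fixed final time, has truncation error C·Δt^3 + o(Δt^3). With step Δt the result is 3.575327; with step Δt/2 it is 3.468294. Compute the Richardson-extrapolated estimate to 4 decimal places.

3.4530

Extrapolated value = (8·A(Δt/2) − A(Δt)) / (8 − 1)
= (8·3.468294 − 3.575327) / 7
= 24.171025 / 7 = 3.453004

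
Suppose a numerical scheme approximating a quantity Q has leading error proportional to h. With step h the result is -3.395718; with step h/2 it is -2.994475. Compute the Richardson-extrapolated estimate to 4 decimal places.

Extrapolated value = (2·A(h/2) − A(h)) / (2 − 1)
= (2·(-2.994475) − (-3.395718)) / 1
= -2.593232 / 1 = -2.593232

-2.5932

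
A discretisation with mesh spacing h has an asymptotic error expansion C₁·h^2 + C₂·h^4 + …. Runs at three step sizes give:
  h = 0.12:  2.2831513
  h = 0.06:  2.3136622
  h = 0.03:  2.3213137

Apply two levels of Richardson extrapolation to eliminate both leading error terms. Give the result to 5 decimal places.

First eliminate the h^2 term (factor 2^2 = 4):
  B₁ = (4·2.3136622 − 2.2831513)/3 = 2.3238325
  B₂ = (4·2.3213137 − 2.3136622)/3 = 2.3238642
Then eliminate the h^4 term (factor 2^4 = 16):
  (16·2.3238642 − 2.3238325)/15 = 2.3238663

2.32387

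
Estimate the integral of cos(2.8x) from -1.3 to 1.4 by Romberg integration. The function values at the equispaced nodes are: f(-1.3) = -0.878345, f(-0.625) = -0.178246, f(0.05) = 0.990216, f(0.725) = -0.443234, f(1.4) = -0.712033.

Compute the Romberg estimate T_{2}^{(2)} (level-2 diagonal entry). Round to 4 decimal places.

-0.5741

T_{0}^{(0)} (trapezoid, 1 panel, h=2.7000): -2.147010
T_{1}^{(0)} (trapezoid, 2 panels, h=1.3500): 0.263286
T_{2}^{(0)} (trapezoid, 4 panels, h=0.6750): -0.287856
T_{1}^{(1)} = 0.263286 + (0.263286 − (-2.147010))/3 = 1.066718
T_{2}^{(1)} = -0.287856 + (-0.287856 − 0.263286)/3 = -0.471570
T_{2}^{(2)} = -0.471570 + (-0.471570 − 1.066718)/15 = -0.574123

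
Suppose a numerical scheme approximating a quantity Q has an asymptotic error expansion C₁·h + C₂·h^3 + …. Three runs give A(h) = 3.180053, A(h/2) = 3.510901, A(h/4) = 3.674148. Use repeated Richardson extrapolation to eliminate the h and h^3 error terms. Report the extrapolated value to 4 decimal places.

3.8368

First eliminate the h term (factor 2^1 = 2):
  B₁ = (2·3.510901 − 3.180053)/1 = 3.841749
  B₂ = (2·3.674148 − 3.510901)/1 = 3.837395
Then eliminate the h^3 term (factor 2^3 = 8):
  (8·3.837395 − 3.841749)/7 = 3.836773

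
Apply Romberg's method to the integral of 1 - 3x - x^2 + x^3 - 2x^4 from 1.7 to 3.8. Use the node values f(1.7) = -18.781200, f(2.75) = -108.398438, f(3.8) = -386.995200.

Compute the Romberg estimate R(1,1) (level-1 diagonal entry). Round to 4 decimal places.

R(0,0) (trapezoid, 1 panel, h=2.1000): -426.065220
R(1,0) (trapezoid, 2 panels, h=1.0500): -326.850970
R(1,1) = -326.850970 + (-326.850970 − (-426.065220))/3 = -293.779553

-293.7796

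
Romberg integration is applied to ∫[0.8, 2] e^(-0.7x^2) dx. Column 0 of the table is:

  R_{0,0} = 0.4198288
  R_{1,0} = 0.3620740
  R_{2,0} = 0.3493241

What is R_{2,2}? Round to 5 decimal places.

0.34522

Richardson extrapolation on the trapezoidal column (denominator 4−1=3):
R_{1,1} = 0.3620740 + (0.3620740 − 0.4198288)/3 = 0.3428224
R_{2,1} = (4·0.3493241 − 0.3620740) / 3 = 0.3450741
R_{2,2} = 0.3450741 + (0.3450741 − 0.3428224)/15 = 0.3452242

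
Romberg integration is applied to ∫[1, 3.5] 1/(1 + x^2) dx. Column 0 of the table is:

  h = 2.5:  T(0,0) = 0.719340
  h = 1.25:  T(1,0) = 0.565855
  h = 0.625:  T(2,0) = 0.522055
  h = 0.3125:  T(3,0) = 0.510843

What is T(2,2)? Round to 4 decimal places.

T(1,1) = (4·0.565855 − 0.719340) / 3 = 0.514693
T(2,1) = 0.522055 + (0.522055 − 0.565855)/3 = 0.507455
T(2,2) = 0.507455 + (0.507455 − 0.514693)/15 = 0.506972
(Column j=1 coincides with Simpson's rule on the same nodes.)

0.5070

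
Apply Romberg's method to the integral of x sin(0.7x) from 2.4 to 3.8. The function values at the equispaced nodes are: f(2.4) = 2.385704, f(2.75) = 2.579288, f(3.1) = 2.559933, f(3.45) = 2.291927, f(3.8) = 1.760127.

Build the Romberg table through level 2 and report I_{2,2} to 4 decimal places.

3.3541

I_{0,0} (trapezoid, 1 panel, h=1.4000): 2.902082
I_{1,0} (trapezoid, 2 panels, h=0.7000): 3.242994
I_{2,0} (trapezoid, 4 panels, h=0.3500): 3.326422
I_{1,1} = 3.242994 + (3.242994 − 2.902082)/3 = 3.356631
I_{2,1} = 3.326422 + (3.326422 − 3.242994)/3 = 3.354231
I_{2,2} = 3.354231 + (3.354231 − 3.356631)/15 = 3.354071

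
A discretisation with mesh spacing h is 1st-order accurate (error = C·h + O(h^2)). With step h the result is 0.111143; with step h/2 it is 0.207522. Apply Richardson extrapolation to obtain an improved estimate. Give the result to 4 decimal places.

The leading error scales as h; refining by a factor of 2 reduces it by 2^1 = 2.
Extrapolated value = (2·A(h/2) − A(h)) / (2 − 1)
= (2·0.207522 − 0.111143) / 1
= 0.303901 / 1 = 0.303901

0.3039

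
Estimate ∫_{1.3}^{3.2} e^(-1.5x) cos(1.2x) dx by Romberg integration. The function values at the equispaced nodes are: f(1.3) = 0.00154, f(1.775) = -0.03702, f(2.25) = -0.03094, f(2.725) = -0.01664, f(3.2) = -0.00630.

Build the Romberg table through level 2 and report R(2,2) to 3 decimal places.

R(0,0) (trapezoid, 1 panel, h=1.9000): -0.00452
R(1,0) (trapezoid, 2 panels, h=0.9500): -0.03165
R(2,0) (trapezoid, 4 panels, h=0.4750): -0.04132
R(1,1) = -0.03165 + (-0.03165 − (-0.00452))/3 = -0.04069
R(2,1) = -0.04132 + (-0.04132 − (-0.03165))/3 = -0.04454
R(2,2) = -0.04454 + (-0.04454 − (-0.04069))/15 = -0.04480

-0.045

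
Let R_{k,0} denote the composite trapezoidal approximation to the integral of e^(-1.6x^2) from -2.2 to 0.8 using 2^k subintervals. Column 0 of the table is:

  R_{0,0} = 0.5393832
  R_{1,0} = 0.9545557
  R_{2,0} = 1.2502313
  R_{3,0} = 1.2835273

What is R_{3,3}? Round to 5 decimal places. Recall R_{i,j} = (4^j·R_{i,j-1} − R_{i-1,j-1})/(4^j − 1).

1.28983

Richardson extrapolation on the trapezoidal column (denominator 4−1=3):
R_{1,1} = 0.9545557 + (0.9545557 − 0.5393832)/3 = 1.0929465
R_{2,1} = (4·1.2502313 − 0.9545557) / 3 = 1.3487898
R_{3,1} = 1.2835273 + (1.2835273 − 1.2502313)/3 = 1.2946260
R_{2,2} = 1.3487898 + (1.3487898 − 1.0929465)/15 = 1.3658460
R_{3,2} = (16·1.2946260 − 1.3487898) / 15 = 1.2910151
R_{3,3} = 1.2910151 + (1.2910151 − 1.3658460)/63 = 1.2898273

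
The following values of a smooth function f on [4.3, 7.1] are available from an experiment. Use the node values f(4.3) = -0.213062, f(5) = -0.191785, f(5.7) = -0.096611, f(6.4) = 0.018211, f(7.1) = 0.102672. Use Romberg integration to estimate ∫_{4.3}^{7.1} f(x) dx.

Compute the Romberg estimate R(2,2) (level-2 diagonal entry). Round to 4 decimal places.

R(0,0) (trapezoid, 1 panel, h=2.8000): -0.154546
R(1,0) (trapezoid, 2 panels, h=1.4000): -0.212528
R(2,0) (trapezoid, 4 panels, h=0.7000): -0.227766
R(1,1) = -0.212528 + (-0.212528 − (-0.154546))/3 = -0.231855
R(2,1) = -0.227766 + (-0.227766 − (-0.212528))/3 = -0.232845
R(2,2) = -0.232845 + (-0.232845 − (-0.231855))/15 = -0.232911

-0.2329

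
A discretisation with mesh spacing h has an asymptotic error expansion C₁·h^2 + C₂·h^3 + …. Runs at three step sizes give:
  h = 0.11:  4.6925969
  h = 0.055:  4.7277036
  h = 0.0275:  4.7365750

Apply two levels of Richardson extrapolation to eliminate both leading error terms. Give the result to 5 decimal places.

4.73955

First eliminate the h^2 term (factor 2^2 = 4):
  B₁ = (4·4.7277036 − 4.6925969)/3 = 4.7394058
  B₂ = (4·4.7365750 − 4.7277036)/3 = 4.7395321
Then eliminate the h^3 term (factor 2^3 = 8):
  (8·4.7395321 − 4.7394058)/7 = 4.7395501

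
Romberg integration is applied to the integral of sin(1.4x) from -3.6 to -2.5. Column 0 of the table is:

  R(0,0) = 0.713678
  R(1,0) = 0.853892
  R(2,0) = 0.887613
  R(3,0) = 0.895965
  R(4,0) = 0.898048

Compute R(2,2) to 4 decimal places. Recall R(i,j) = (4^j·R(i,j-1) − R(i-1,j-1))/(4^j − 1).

Richardson extrapolation on the trapezoidal column (denominator 4−1=3):
R(1,1) = (4·0.853892 − 0.713678) / 3 = 0.900630
R(2,1) = (4·0.887613 − 0.853892) / 3 = 0.898853
R(2,2) = 0.898853 + (0.898853 − 0.900630)/15 = 0.898735
(Column j=1 coincides with Simpson's rule on the same nodes.)

0.8987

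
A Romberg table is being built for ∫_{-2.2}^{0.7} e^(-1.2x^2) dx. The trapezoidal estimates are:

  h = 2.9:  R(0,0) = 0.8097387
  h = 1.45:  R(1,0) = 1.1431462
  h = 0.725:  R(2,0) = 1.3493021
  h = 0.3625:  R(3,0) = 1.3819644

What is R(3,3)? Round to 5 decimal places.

1.39057

R(1,1) = 1.1431462 + (1.1431462 − 0.8097387)/3 = 1.2542820
R(2,1) = (4·1.3493021 − 1.1431462) / 3 = 1.4180207
R(3,1) = (4·1.3819644 − 1.3493021) / 3 = 1.3928518
R(2,2) = (16·1.4180207 − 1.2542820) / 15 = 1.4289366
R(3,2) = 1.3928518 + (1.3928518 − 1.4180207)/15 = 1.3911739
R(3,3) = 1.3911739 + (1.3911739 − 1.4289366)/63 = 1.3905745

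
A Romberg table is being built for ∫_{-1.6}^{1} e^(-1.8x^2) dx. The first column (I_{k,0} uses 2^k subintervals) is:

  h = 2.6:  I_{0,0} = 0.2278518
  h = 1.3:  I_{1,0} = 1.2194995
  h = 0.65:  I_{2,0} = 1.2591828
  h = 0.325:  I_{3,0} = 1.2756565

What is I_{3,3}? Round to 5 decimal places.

1.28217

I_{1,1} = (4·1.2194995 − 0.2278518) / 3 = 1.5500487
I_{2,1} = (4·1.2591828 − 1.2194995) / 3 = 1.2724106
I_{3,1} = (4·1.2756565 − 1.2591828) / 3 = 1.2811477
I_{2,2} = 1.2724106 + (1.2724106 − 1.5500487)/15 = 1.2539014
I_{3,2} = 1.2811477 + (1.2811477 − 1.2724106)/15 = 1.2817302
I_{3,3} = 1.2817302 + (1.2817302 − 1.2539014)/63 = 1.2821719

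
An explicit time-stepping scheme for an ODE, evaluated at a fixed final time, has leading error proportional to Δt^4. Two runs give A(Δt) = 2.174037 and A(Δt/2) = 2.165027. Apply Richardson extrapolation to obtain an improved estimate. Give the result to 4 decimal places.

The leading error scales as Δt^4; refining by a factor of 2 reduces it by 2^4 = 16.
Extrapolated value = (16·A(Δt/2) − A(Δt)) / (16 − 1)
= (16·2.165027 − 2.174037) / 15
= 32.466395 / 15 = 2.164426

2.1644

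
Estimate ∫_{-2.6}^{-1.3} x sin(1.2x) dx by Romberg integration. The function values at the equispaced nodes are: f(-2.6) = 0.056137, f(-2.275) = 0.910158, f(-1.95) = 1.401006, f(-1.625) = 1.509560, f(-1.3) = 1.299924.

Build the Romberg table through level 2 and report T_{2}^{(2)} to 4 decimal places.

T_{0}^{(0)} (trapezoid, 1 panel, h=1.3000): 0.881440
T_{1}^{(0)} (trapezoid, 2 panels, h=0.6500): 1.351374
T_{2}^{(0)} (trapezoid, 4 panels, h=0.3250): 1.462095
T_{1}^{(1)} = 1.351374 + (1.351374 − 0.881440)/3 = 1.508019
T_{2}^{(1)} = 1.462095 + (1.462095 − 1.351374)/3 = 1.499002
T_{2}^{(2)} = 1.499002 + (1.499002 − 1.508019)/15 = 1.498401

1.4984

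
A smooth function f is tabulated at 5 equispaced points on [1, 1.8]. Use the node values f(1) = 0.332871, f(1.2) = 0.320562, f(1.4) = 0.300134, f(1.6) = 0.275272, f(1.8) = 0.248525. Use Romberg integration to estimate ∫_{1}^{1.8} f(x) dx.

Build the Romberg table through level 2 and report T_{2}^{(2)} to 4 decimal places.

0.2377

T_{0}^{(0)} (trapezoid, 1 panel, h=0.8000): 0.232558
T_{1}^{(0)} (trapezoid, 2 panels, h=0.4000): 0.236333
T_{2}^{(0)} (trapezoid, 4 panels, h=0.2000): 0.237333
T_{1}^{(1)} = 0.236333 + (0.236333 − 0.232558)/3 = 0.237591
T_{2}^{(1)} = 0.237333 + (0.237333 − 0.236333)/3 = 0.237666
T_{2}^{(2)} = 0.237666 + (0.237666 − 0.237591)/15 = 0.237671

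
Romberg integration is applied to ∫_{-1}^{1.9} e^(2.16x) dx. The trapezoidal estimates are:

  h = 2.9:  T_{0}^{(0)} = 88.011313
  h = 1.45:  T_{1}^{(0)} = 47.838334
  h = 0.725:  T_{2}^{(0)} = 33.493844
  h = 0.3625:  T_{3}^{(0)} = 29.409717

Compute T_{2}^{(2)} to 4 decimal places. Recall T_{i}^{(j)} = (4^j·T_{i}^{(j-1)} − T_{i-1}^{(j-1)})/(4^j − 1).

Richardson extrapolation on the trapezoidal column (denominator 4−1=3):
T_{1}^{(1)} = 47.838334 + (47.838334 − 88.011313)/3 = 34.447341
T_{2}^{(1)} = (4·33.493844 − 47.838334) / 3 = 28.712347
T_{2}^{(2)} = (16·28.712347 − 34.447341) / 15 = 28.330014

28.3300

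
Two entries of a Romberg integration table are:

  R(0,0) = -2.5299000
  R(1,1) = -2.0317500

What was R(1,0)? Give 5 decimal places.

-2.15629

From R(1,1) = (4·R(1,0) − R(0,0))/3, solve for R(1,0):
4·R(1,0) = 3·(-2.0317500) + (-2.5299000) = -8.6251500
R(1,0) = -2.1562875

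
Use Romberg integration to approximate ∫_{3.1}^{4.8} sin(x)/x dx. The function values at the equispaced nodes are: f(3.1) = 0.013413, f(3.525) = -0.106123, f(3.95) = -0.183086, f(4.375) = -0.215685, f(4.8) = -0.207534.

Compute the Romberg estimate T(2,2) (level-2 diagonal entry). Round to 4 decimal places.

T(0,0) (trapezoid, 1 panel, h=1.7000): -0.165003
T(1,0) (trapezoid, 2 panels, h=0.8500): -0.238125
T(2,0) (trapezoid, 4 panels, h=0.4250): -0.255831
T(1,1) = -0.238125 + (-0.238125 − (-0.165003))/3 = -0.262499
T(2,1) = -0.255831 + (-0.255831 − (-0.238125))/3 = -0.261733
T(2,2) = -0.261733 + (-0.261733 − (-0.262499))/15 = -0.261682

-0.2617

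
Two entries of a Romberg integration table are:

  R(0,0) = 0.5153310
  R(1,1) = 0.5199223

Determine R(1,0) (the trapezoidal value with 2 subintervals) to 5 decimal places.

0.51877

From R(1,1) = (4·R(1,0) − R(0,0))/3, solve for R(1,0):
4·R(1,0) = 3·0.5199223 + 0.5153310 = 2.0750979
R(1,0) = 0.5187745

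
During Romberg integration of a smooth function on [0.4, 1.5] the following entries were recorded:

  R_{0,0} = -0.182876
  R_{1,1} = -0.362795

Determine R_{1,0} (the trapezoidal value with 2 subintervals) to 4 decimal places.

From R_{1,1} = (4·R_{1,0} − R_{0,0})/3, solve for R_{1,0}:
4·R_{1,0} = 3·(-0.362795) + (-0.182876) = -1.271261
R_{1,0} = -0.317815

-0.3178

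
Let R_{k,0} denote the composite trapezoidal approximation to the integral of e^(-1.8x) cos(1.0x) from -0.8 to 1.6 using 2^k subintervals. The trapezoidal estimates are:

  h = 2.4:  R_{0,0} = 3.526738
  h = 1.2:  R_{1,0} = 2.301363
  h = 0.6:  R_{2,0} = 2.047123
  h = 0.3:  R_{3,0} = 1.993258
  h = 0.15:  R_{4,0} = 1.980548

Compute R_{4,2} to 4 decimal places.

R_{3,1} = (4·1.993258 − 2.047123) / 3 = 1.975303
R_{4,1} = 1.980548 + (1.980548 − 1.993258)/3 = 1.976311
R_{4,2} = 1.976311 + (1.976311 − 1.975303)/15 = 1.976378

1.9764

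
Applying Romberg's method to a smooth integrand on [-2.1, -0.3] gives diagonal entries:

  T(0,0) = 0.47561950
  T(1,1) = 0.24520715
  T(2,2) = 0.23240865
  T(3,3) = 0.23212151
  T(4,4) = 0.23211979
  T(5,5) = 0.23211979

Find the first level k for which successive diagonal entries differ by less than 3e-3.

|T(1,1) − T(0,0)| = 0.23041235 ≥ 3e-3
|T(2,2) − T(1,1)| = 0.01279850 ≥ 3e-3
|T(3,3) − T(2,2)| = 0.00028714 < 3e-3

k = 3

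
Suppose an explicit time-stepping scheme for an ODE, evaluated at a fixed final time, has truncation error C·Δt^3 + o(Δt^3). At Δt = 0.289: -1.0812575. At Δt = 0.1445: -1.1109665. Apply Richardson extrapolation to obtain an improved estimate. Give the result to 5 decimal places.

The leading error scales as Δt^3; refining by a factor of 2 reduces it by 2^3 = 8.
Extrapolated value = (8·A(Δt/2) − A(Δt)) / (8 − 1)
= (8·(-1.1109665) − (-1.0812575)) / 7
= -7.8064745 / 7 = -1.1152106

-1.11521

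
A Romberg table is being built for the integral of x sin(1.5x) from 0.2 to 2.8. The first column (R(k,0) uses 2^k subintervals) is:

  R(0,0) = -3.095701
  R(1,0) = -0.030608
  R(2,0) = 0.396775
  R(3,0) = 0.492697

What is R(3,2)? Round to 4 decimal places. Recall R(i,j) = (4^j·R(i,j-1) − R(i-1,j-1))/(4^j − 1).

0.5237

Richardson extrapolation on the trapezoidal column (denominator 4−1=3):
R(2,1) = 0.396775 + (0.396775 − (-0.030608))/3 = 0.539236
R(3,1) = (4·0.492697 − 0.396775) / 3 = 0.524671
R(3,2) = 0.524671 + (0.524671 − 0.539236)/15 = 0.523700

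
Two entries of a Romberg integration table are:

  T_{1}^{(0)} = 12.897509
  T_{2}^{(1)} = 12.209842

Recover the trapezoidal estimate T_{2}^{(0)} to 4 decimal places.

From T_{2}^{(1)} = (4·T_{2}^{(0)} − T_{1}^{(0)})/3, solve for T_{2}^{(0)}:
4·T_{2}^{(0)} = 3·12.209842 + 12.897509 = 49.527035
T_{2}^{(0)} = 12.381759

12.3818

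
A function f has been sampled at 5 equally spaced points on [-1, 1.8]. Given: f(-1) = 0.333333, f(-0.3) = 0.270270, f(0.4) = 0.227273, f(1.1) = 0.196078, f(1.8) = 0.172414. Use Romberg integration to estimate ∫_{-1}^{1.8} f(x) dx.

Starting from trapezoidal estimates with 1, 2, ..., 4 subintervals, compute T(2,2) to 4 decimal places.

0.6593

T(0,0) (trapezoid, 1 panel, h=2.8000): 0.708046
T(1,0) (trapezoid, 2 panels, h=1.4000): 0.672205
T(2,0) (trapezoid, 4 panels, h=0.7000): 0.662546
T(1,1) = 0.672205 + (0.672205 − 0.708046)/3 = 0.660258
T(2,1) = 0.662546 + (0.662546 − 0.672205)/3 = 0.659326
T(2,2) = 0.659326 + (0.659326 − 0.660258)/15 = 0.659264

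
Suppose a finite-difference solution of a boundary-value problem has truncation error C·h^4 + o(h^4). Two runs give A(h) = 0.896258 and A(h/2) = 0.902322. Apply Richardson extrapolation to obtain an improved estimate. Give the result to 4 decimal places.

0.9027

The leading error scales as h^4; refining by a factor of 2 reduces it by 2^4 = 16.
Extrapolated value = (16·A(h/2) − A(h)) / (16 − 1)
= (16·0.902322 − 0.896258) / 15
= 13.540894 / 15 = 0.902726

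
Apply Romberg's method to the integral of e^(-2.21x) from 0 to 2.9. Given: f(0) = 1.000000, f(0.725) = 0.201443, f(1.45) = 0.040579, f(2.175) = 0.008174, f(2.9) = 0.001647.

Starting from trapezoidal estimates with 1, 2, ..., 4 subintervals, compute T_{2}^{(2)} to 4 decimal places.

0.4578

T_{0}^{(0)} (trapezoid, 1 panel, h=2.9000): 1.452388
T_{1}^{(0)} (trapezoid, 2 panels, h=1.4500): 0.785034
T_{2}^{(0)} (trapezoid, 4 panels, h=0.7250): 0.544489
T_{1}^{(1)} = 0.785034 + (0.785034 − 1.452388)/3 = 0.562583
T_{2}^{(1)} = 0.544489 + (0.544489 − 0.785034)/3 = 0.464307
T_{2}^{(2)} = 0.464307 + (0.464307 − 0.562583)/15 = 0.457755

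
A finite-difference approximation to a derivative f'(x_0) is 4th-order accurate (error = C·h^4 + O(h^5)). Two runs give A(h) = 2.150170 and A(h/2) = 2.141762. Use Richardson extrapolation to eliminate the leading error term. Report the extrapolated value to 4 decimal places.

Extrapolated value = (16·A(h/2) − A(h)) / (16 − 1)
= (16·2.141762 − 2.150170) / 15
= 32.118022 / 15 = 2.141201

2.1412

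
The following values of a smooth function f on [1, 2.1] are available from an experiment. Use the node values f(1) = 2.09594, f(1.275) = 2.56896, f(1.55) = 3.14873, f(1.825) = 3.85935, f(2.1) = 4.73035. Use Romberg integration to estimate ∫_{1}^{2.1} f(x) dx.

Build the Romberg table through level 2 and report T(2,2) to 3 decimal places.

T(0,0) (trapezoid, 1 panel, h=1.1000): 3.75446
T(1,0) (trapezoid, 2 panels, h=0.5500): 3.60903
T(2,0) (trapezoid, 4 panels, h=0.2750): 3.57230
T(1,1) = 3.60903 + (3.60903 − 3.75446)/3 = 3.56055
T(2,1) = 3.57230 + (3.57230 − 3.60903)/3 = 3.56006
T(2,2) = 3.56006 + (3.56006 − 3.56055)/15 = 3.56003

3.560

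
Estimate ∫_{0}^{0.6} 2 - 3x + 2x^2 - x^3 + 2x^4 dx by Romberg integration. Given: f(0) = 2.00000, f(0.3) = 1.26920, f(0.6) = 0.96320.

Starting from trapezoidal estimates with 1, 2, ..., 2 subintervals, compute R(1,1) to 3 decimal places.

R(0,0) (trapezoid, 1 panel, h=0.6000): 0.88896
R(1,0) (trapezoid, 2 panels, h=0.3000): 0.82524
R(1,1) = 0.82524 + (0.82524 − 0.88896)/3 = 0.80400

0.804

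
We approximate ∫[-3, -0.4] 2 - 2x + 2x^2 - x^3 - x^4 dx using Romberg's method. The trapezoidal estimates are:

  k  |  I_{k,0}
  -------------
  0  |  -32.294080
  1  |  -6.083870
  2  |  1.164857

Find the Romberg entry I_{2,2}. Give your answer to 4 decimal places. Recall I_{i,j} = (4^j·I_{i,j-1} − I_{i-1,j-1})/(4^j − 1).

Richardson extrapolation on the trapezoidal column (denominator 4−1=3):
I_{1,1} = (4·(-6.083870) − (-32.294080)) / 3 = 2.652867
I_{2,1} = (4·1.164857 − (-6.083870)) / 3 = 3.581099
I_{2,2} = (16·3.581099 − 2.652867) / 15 = 3.642981

3.6430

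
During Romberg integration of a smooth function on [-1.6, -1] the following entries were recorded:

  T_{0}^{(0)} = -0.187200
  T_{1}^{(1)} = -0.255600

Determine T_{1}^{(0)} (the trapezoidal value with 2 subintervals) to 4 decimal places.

-0.2385

From T_{1}^{(1)} = (4·T_{1}^{(0)} − T_{0}^{(0)})/3, solve for T_{1}^{(0)}:
4·T_{1}^{(0)} = 3·(-0.255600) + (-0.187200) = -0.954000
T_{1}^{(0)} = -0.238500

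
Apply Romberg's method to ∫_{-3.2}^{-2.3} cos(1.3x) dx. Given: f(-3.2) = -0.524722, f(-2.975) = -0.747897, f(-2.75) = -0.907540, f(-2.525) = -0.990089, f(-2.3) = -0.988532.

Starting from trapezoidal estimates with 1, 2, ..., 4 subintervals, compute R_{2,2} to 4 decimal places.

R_{0,0} (trapezoid, 1 panel, h=0.9000): -0.680964
R_{1,0} (trapezoid, 2 panels, h=0.4500): -0.748875
R_{2,0} (trapezoid, 4 panels, h=0.2250): -0.765484
R_{1,1} = -0.748875 + (-0.748875 − (-0.680964))/3 = -0.771512
R_{2,1} = -0.765484 + (-0.765484 − (-0.748875))/3 = -0.771020
R_{2,2} = -0.771020 + (-0.771020 − (-0.771512))/15 = -0.770987

-0.7710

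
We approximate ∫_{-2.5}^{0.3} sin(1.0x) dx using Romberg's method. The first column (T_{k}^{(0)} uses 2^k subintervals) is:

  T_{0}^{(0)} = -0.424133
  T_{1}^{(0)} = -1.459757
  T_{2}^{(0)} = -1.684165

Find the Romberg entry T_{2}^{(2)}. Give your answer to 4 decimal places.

Richardson extrapolation on the trapezoidal column (denominator 4−1=3):
T_{1}^{(1)} = -1.459757 + (-1.459757 − (-0.424133))/3 = -1.804965
T_{2}^{(1)} = (4·(-1.684165) − (-1.459757)) / 3 = -1.758968
T_{2}^{(2)} = -1.758968 + (-1.758968 − (-1.804965))/15 = -1.755902

-1.7559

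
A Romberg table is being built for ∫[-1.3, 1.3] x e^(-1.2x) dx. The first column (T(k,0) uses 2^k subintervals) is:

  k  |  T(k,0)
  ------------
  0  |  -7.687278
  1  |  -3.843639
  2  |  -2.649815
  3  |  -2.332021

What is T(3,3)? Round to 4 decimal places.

T(1,1) = -3.843639 + (-3.843639 − (-7.687278))/3 = -2.562426
T(2,1) = (4·(-2.649815) − (-3.843639)) / 3 = -2.251874
T(3,1) = -2.332021 + (-2.332021 − (-2.649815))/3 = -2.226090
T(2,2) = (16·(-2.251874) − (-2.562426)) / 15 = -2.231171
T(3,2) = (16·(-2.226090) − (-2.251874)) / 15 = -2.224371
T(3,3) = (64·(-2.224371) − (-2.231171)) / 63 = -2.224263

-2.2243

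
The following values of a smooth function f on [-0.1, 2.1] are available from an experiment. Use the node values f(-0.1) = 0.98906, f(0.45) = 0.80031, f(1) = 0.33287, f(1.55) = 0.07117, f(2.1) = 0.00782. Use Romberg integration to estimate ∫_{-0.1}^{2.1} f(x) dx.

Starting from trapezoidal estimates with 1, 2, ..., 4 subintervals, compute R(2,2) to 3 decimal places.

R(0,0) (trapezoid, 1 panel, h=2.2000): 1.09657
R(1,0) (trapezoid, 2 panels, h=1.1000): 0.91444
R(2,0) (trapezoid, 4 panels, h=0.5500): 0.93653
R(1,1) = 0.91444 + (0.91444 − 1.09657)/3 = 0.85373
R(2,1) = 0.93653 + (0.93653 − 0.91444)/3 = 0.94389
R(2,2) = 0.94389 + (0.94389 − 0.85373)/15 = 0.94990

0.950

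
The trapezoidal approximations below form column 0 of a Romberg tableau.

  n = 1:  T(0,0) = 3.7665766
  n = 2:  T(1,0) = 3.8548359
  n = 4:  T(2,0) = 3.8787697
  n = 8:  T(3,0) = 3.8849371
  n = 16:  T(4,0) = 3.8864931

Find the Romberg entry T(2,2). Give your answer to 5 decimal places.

3.88691

Richardson extrapolation on the trapezoidal column (denominator 4−1=3):
T(1,1) = (4·3.8548359 − 3.7665766) / 3 = 3.8842557
T(2,1) = (4·3.8787697 − 3.8548359) / 3 = 3.8867476
T(2,2) = (16·3.8867476 − 3.8842557) / 15 = 3.8869137
(Column j=1 coincides with Simpson's rule on the same nodes.)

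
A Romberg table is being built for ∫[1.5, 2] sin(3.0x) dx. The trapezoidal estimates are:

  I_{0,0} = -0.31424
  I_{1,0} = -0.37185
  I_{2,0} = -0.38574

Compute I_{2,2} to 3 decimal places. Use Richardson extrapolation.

I_{1,1} = -0.37185 + (-0.37185 − (-0.31424))/3 = -0.39105
I_{2,1} = -0.38574 + (-0.38574 − (-0.37185))/3 = -0.39037
I_{2,2} = (16·(-0.39037) − (-0.39105)) / 15 = -0.39032
(Column j=1 coincides with Simpson's rule on the same nodes.)

-0.390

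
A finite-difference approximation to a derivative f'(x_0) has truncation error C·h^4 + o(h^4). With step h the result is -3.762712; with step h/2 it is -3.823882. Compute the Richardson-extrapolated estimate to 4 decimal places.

-3.8280

The leading error scales as h^4; refining by a factor of 2 reduces it by 2^4 = 16.
Extrapolated value = (16·A(h/2) − A(h)) / (16 − 1)
= (16·(-3.823882) − (-3.762712)) / 15
= -57.419400 / 15 = -3.827960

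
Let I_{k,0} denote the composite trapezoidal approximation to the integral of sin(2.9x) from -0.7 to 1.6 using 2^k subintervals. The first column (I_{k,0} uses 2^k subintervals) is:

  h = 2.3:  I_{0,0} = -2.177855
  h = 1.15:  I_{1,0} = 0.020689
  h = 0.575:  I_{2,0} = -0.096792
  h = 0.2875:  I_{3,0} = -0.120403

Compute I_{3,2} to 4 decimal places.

-0.1278

Richardson extrapolation on the trapezoidal column (denominator 4−1=3):
I_{2,1} = -0.096792 + (-0.096792 − 0.020689)/3 = -0.135952
I_{3,1} = (4·(-0.120403) − (-0.096792)) / 3 = -0.128273
I_{3,2} = -0.128273 + (-0.128273 − (-0.135952))/15 = -0.127761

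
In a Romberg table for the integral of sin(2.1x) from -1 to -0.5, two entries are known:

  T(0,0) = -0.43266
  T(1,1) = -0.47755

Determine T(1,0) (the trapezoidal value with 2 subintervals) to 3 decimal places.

From T(1,1) = (4·T(1,0) − T(0,0))/3, solve for T(1,0):
4·T(1,0) = 3·(-0.47755) + (-0.43266) = -1.86531
T(1,0) = -0.46633

-0.466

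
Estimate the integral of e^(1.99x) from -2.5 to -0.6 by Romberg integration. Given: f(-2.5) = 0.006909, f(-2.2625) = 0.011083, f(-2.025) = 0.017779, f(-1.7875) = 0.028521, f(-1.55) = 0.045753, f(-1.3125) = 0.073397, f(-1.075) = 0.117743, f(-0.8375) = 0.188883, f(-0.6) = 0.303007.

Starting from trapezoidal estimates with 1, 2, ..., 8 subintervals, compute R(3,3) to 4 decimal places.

0.1488

R(0,0) (trapezoid, 1 panel, h=1.9000): 0.294420
R(1,0) (trapezoid, 2 panels, h=0.9500): 0.190675
R(2,0) (trapezoid, 4 panels, h=0.4750): 0.159711
R(3,0) (trapezoid, 8 panels, h=0.2375): 0.151553
R(1,1) = 0.190675 + (0.190675 − 0.294420)/3 = 0.156093
R(2,1) = 0.159711 + (0.159711 − 0.190675)/3 = 0.149390
R(3,1) = 0.151553 + (0.151553 − 0.159711)/3 = 0.148834
R(2,2) = 0.149390 + (0.149390 − 0.156093)/15 = 0.148943
R(3,2) = 0.148834 + (0.148834 − 0.149390)/15 = 0.148797
R(3,3) = 0.148797 + (0.148797 − 0.148943)/63 = 0.148795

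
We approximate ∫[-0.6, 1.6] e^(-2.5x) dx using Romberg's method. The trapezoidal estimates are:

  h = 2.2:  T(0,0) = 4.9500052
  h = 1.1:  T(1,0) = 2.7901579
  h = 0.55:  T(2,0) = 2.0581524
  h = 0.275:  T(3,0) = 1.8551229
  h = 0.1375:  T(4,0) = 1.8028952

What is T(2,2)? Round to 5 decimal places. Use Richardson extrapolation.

Richardson extrapolation on the trapezoidal column (denominator 4−1=3):
T(1,1) = 2.7901579 + (2.7901579 − 4.9500052)/3 = 2.0702088
T(2,1) = 2.0581524 + (2.0581524 − 2.7901579)/3 = 1.8141506
T(2,2) = 1.8141506 + (1.8141506 − 2.0702088)/15 = 1.7970801

1.79708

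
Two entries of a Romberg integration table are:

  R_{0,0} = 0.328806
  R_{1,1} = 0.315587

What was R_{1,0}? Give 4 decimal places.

0.3189

From R_{1,1} = (4·R_{1,0} − R_{0,0})/3, solve for R_{1,0}:
4·R_{1,0} = 3·0.315587 + 0.328806 = 1.275567
R_{1,0} = 0.318892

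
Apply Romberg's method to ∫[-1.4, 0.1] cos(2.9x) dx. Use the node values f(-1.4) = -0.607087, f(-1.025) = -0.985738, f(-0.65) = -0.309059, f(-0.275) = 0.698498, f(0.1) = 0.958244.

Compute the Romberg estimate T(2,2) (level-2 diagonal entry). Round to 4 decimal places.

T(0,0) (trapezoid, 1 panel, h=1.5000): 0.263368
T(1,0) (trapezoid, 2 panels, h=0.7500): -0.100110
T(2,0) (trapezoid, 4 panels, h=0.3750): -0.157770
T(1,1) = -0.100110 + (-0.100110 − 0.263368)/3 = -0.221269
T(2,1) = -0.157770 + (-0.157770 − (-0.100110))/3 = -0.176990
T(2,2) = -0.176990 + (-0.176990 − (-0.221269))/15 = -0.174038

-0.1740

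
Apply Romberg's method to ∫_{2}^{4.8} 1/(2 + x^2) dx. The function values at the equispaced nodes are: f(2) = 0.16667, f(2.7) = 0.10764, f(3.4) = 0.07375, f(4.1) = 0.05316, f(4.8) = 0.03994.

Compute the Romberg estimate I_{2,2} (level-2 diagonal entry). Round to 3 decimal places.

I_{0,0} (trapezoid, 1 panel, h=2.8000): 0.28925
I_{1,0} (trapezoid, 2 panels, h=1.4000): 0.24788
I_{2,0} (trapezoid, 4 panels, h=0.7000): 0.23650
I_{1,1} = 0.24788 + (0.24788 − 0.28925)/3 = 0.23409
I_{2,1} = 0.23650 + (0.23650 − 0.24788)/3 = 0.23271
I_{2,2} = 0.23271 + (0.23271 − 0.23409)/15 = 0.23262

0.233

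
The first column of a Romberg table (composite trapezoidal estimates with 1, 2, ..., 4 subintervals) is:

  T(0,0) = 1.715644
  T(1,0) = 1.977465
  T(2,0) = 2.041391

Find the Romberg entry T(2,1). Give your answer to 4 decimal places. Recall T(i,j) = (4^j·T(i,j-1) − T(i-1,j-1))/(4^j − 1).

T(2,1) = (4·2.041391 − 1.977465) / 3 = 2.062700

2.0627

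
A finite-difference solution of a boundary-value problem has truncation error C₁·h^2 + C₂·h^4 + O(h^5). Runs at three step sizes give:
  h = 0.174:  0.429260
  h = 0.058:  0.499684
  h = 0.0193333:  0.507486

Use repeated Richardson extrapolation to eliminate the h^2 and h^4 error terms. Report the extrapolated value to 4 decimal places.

First eliminate the h^2 term (factor 3^2 = 9):
  B₁ = (9·0.499684 − 0.429260)/8 = 0.508487
  B₂ = (9·0.507486 − 0.499684)/8 = 0.508461
Then eliminate the h^4 term (factor 3^4 = 81):
  (81·0.508461 − 0.508487)/80 = 0.508461

0.5085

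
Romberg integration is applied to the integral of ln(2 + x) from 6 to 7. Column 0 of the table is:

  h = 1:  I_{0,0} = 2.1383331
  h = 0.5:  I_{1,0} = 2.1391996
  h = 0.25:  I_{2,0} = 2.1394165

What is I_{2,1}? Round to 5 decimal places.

2.13949

Richardson extrapolation on the trapezoidal column (denominator 4−1=3):
I_{2,1} = (4·2.1394165 − 2.1391996) / 3 = 2.1394888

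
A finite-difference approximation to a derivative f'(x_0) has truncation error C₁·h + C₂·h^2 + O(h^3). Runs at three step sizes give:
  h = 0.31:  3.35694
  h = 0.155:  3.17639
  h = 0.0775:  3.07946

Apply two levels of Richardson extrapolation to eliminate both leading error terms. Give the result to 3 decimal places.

2.978

First eliminate the h term (factor 2^1 = 2):
  B₁ = (2·3.17639 − 3.35694)/1 = 2.99584
  B₂ = (2·3.07946 − 3.17639)/1 = 2.98253
Then eliminate the h^2 term (factor 2^2 = 4):
  (4·2.98253 − 2.99584)/3 = 2.97809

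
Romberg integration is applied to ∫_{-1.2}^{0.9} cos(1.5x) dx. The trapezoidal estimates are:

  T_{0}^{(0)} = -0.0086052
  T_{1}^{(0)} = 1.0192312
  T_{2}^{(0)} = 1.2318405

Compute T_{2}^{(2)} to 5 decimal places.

1.29877

T_{1}^{(1)} = 1.0192312 + (1.0192312 − (-0.0086052))/3 = 1.3618433
T_{2}^{(1)} = (4·1.2318405 − 1.0192312) / 3 = 1.3027103
T_{2}^{(2)} = 1.3027103 + (1.3027103 − 1.3618433)/15 = 1.2987681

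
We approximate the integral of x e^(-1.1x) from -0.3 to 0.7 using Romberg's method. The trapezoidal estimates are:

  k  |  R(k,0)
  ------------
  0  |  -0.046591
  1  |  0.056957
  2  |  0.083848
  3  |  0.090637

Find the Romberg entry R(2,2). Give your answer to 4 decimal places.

0.0929

Richardson extrapolation on the trapezoidal column (denominator 4−1=3):
R(1,1) = 0.056957 + (0.056957 − (-0.046591))/3 = 0.091473
R(2,1) = (4·0.083848 − 0.056957) / 3 = 0.092812
R(2,2) = 0.092812 + (0.092812 − 0.091473)/15 = 0.092901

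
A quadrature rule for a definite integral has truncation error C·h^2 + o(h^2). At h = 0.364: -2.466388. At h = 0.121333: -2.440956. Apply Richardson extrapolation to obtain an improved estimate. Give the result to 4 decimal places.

Extrapolated value = (9·A(h/3) − A(h)) / (9 − 1)
= (9·(-2.440956) − (-2.466388)) / 8
= -19.502216 / 8 = -2.437777

-2.4378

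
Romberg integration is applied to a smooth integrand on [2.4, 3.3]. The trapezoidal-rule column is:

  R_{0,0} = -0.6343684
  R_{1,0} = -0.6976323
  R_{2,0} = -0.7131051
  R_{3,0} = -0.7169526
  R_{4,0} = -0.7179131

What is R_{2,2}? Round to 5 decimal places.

Richardson extrapolation on the trapezoidal column (denominator 4−1=3):
R_{1,1} = -0.6976323 + (-0.6976323 − (-0.6343684))/3 = -0.7187203
R_{2,1} = (4·(-0.7131051) − (-0.6976323)) / 3 = -0.7182627
R_{2,2} = (16·(-0.7182627) − (-0.7187203)) / 15 = -0.7182322

-0.71823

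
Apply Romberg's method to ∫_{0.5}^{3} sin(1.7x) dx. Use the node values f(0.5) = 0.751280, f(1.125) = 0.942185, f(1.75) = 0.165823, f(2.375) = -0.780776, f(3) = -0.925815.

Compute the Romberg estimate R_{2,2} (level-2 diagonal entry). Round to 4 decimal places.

0.1648

R_{0,0} (trapezoid, 1 panel, h=2.5000): -0.218169
R_{1,0} (trapezoid, 2 panels, h=1.2500): 0.098194
R_{2,0} (trapezoid, 4 panels, h=0.6250): 0.149978
R_{1,1} = 0.098194 + (0.098194 − (-0.218169))/3 = 0.203648
R_{2,1} = 0.149978 + (0.149978 − 0.098194)/3 = 0.167239
R_{2,2} = 0.167239 + (0.167239 − 0.203648)/15 = 0.164812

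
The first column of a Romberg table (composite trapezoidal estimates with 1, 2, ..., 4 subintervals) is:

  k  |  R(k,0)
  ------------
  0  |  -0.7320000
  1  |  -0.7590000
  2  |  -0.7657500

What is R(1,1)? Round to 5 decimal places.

Richardson extrapolation on the trapezoidal column (denominator 4−1=3):
R(1,1) = -0.7590000 + (-0.7590000 − (-0.7320000))/3 = -0.7680000

-0.76800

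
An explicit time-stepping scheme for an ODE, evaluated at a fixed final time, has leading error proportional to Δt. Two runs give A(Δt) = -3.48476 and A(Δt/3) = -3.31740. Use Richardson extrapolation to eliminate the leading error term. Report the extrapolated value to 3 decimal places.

-3.234

The leading error scales as Δt; refining by a factor of 3 reduces it by 3^1 = 3.
Extrapolated value = (3·A(Δt/3) − A(Δt)) / (3 − 1)
= (3·(-3.31740) − (-3.48476)) / 2
= -6.46744 / 2 = -3.23372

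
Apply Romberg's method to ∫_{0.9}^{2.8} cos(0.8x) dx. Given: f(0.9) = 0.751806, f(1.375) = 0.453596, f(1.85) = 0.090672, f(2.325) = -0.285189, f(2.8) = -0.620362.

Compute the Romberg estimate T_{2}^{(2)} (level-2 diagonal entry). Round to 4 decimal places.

T_{0}^{(0)} (trapezoid, 1 panel, h=1.9000): 0.124872
T_{1}^{(0)} (trapezoid, 2 panels, h=0.9500): 0.148574
T_{2}^{(0)} (trapezoid, 4 panels, h=0.4750): 0.154280
T_{1}^{(1)} = 0.148574 + (0.148574 − 0.124872)/3 = 0.156475
T_{2}^{(1)} = 0.154280 + (0.154280 − 0.148574)/3 = 0.156182
T_{2}^{(2)} = 0.156182 + (0.156182 − 0.156475)/15 = 0.156162

0.1562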